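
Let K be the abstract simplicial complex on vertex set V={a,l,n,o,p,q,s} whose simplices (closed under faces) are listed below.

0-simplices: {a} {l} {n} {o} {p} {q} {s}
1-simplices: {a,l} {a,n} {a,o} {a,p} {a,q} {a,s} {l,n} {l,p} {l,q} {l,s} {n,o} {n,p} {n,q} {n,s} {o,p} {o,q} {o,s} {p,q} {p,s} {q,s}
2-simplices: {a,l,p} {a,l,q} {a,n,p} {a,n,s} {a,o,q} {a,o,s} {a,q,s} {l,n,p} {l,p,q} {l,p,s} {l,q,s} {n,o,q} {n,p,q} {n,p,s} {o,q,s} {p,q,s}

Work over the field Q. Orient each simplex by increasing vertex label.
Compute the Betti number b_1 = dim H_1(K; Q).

b_1=1

n_0=7 n_1=20 n_2=16  [Q]
∂1: piv[al,an,ao,ap,aq,as] rk=6  ker:ln,lp,lq,ls,no,np,nq,ns,op,oq,os,pq,ps,qs
∂2: piv[alp,alq,anp,ans,aoq,aos,aqs,lnp,lpq,lps,lqs,noq,npq] rk=13  ker:nps,oqs,pqs
b_1=(20−6)−13=1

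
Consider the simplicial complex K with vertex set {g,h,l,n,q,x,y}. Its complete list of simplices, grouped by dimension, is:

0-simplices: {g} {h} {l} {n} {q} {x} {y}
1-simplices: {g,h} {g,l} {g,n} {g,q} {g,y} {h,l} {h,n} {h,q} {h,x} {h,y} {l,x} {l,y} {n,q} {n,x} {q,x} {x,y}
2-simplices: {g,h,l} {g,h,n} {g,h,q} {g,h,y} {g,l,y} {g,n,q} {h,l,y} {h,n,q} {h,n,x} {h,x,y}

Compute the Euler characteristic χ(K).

χ(K)=1

n_0=7 n_1=16 n_2=10
χ=+7−16+10=1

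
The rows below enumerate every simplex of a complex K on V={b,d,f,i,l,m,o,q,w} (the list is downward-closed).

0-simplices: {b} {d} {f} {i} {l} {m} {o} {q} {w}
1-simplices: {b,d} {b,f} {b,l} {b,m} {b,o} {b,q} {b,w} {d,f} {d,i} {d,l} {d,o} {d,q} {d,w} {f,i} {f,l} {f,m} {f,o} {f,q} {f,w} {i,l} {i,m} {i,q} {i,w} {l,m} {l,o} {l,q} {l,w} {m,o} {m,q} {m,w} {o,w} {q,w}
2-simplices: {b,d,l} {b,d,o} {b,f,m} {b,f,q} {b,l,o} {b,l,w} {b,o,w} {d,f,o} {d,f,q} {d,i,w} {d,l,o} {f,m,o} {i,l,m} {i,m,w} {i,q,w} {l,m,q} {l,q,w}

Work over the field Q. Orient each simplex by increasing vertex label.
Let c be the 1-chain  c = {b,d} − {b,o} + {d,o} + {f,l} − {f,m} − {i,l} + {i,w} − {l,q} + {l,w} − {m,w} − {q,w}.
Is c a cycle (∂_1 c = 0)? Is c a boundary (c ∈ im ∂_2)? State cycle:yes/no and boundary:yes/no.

cycle:yes boundary:no

n_0=9 n_1=32 n_2=17  [Q]
∂1: piv[bd,bf,bl,bm,bo,bq,bw,di] rk=8  ker:df,dl,do,dq,dw,fi,fl,fm,fo,fq,fw,il,im,iq,iw,lm,lo,lq,lw,mo,mq,mw,ow,qw
∂2: piv[bdl,bdo,bfm,bfq,blo,blw,bow,dfo,dfq,diw,fmo,ilm,imw,iqw,lmq,lqw] rk=16  ker:dlo
∂1c = 0
c vs im∂2: residual ≠ 0 ⇒ not boundary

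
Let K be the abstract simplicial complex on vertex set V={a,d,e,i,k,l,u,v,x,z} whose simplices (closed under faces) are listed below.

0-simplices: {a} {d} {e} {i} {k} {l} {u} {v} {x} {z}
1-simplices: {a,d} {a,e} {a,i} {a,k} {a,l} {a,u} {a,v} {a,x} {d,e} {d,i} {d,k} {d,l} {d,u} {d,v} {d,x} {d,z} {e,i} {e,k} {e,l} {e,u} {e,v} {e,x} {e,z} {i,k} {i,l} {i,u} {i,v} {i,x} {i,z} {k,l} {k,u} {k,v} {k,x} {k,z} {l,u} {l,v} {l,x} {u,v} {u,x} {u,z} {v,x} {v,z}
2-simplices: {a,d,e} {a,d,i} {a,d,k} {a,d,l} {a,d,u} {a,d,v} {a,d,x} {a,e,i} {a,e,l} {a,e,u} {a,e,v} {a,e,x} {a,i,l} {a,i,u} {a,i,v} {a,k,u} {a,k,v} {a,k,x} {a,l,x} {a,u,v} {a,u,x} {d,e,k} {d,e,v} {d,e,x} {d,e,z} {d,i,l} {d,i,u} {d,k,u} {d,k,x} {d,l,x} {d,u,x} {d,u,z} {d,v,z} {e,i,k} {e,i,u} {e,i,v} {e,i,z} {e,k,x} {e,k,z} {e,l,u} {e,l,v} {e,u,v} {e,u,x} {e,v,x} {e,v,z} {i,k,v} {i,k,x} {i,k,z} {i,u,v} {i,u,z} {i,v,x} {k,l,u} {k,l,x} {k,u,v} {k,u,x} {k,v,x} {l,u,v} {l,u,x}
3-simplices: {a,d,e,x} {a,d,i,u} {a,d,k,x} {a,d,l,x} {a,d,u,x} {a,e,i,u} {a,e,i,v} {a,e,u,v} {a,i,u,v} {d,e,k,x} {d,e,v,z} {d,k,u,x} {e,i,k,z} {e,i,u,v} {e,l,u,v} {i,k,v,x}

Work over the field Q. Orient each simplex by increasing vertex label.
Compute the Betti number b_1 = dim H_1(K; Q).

b_1=0

n_0=10 n_1=42 n_2=58 n_3=16  [Q]
∂1: piv[ad,ae,ai,ak,al,au,av,ax,dz] rk=9  ker:de,di,dk,dl,du,dv,dx,ei,ek,el,eu,ev,ex,ez,ik,il,iu,iv,ix,iz,kl,ku,kv,kx,kz,lu,lv,lx,uv,ux,uz,vx,vz
∂2: piv[ade,adi,adk,adl,adu,adv,adx,aei,ael,aeu,aev,aex,ail,aiu,aiv,aku,akv,akx,alx,auv,aux,dek,dez,duz,dvz,eik,eiz,ekz,elu,elv,evx,ikx,klu] rk=33  ker:dev,dex,dil,diu,dku,dkx,dlx,dux,eiu,eiv,ekx,euv,eux,evz,ikv,ikz,iuv,iuz,ivx,klx,kuv,kux,kvx,luv,lux
∂3: piv[adex,adiu,adkx,adlx,adux,aeiu,aeiv,aeuv,aiuv,dekx,devz,dkux,eikz,eluv,ikvx] rk=15  ker:eiuv
b_1=(42−9)−33=0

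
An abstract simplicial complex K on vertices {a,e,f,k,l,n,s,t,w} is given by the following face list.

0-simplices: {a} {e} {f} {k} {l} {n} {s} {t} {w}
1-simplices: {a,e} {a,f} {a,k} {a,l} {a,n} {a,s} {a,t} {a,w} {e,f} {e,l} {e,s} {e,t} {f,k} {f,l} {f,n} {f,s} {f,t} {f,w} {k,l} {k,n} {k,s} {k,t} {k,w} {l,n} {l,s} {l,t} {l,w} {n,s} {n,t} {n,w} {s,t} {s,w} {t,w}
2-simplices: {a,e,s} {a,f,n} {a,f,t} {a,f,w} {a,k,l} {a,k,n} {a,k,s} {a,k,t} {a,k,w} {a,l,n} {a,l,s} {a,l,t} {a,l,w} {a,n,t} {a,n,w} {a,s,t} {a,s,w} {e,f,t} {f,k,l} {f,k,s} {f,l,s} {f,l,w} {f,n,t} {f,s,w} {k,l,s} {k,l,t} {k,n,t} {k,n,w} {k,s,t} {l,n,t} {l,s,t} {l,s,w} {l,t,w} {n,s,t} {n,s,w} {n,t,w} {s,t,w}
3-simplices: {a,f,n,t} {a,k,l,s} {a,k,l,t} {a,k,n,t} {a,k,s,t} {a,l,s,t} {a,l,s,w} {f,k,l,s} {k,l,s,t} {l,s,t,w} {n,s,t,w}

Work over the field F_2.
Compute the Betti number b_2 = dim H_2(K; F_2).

n_0=9 n_1=33 n_2=37 n_3=11  [Z2]
∂1: piv[ae,af,ak,al,an,as,at,aw] rk=8  ker:ef,el,es,et,fk,fl,fn,fs,ft,fw,kl,kn,ks,kt,kw,ln,ls,lt,lw,ns,nt,nw,st,sw,tw
∂2: piv[aes,afn,aft,afw,akl,akn,aks,akt,akw,aln,als,alt,alw,ant,anw,ast,asw,eft,fkl,fks,flw,ltw,nst] rk=23  ker:fls,fnt,fsw,kls,klt,knt,knw,kst,lnt,lst,lsw,nsw,ntw,stw
∂3: piv[afnt,akls,aklt,aknt,akst,alst,alsw,fkls,lstw,nstw] rk=10  ker:klst
b_2=(37−23)−10=4

b_2=4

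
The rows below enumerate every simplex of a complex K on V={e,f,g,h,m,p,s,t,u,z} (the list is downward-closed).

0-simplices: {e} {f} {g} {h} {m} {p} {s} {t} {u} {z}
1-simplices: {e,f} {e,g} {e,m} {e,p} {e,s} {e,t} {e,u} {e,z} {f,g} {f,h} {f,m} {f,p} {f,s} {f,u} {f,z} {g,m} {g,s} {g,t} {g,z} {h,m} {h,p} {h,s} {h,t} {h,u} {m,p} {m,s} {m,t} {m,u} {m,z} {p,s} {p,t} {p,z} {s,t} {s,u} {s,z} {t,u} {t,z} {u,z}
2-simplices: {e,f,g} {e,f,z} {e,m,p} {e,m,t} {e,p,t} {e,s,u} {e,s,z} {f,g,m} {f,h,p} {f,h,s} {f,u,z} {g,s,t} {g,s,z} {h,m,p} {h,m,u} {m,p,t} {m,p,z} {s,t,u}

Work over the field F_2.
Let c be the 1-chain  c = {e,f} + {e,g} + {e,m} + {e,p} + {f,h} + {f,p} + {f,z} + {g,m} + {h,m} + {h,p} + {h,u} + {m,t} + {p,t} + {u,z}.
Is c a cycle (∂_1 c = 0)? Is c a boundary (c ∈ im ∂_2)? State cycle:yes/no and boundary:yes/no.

cycle:yes boundary:no

n_0=10 n_1=38 n_2=18  [Z2]
∂1: piv[ef,eg,em,ep,es,et,eu,ez,fh] rk=9  ker:fg,fm,fp,fs,fu,fz,gm,gs,gt,gz,hm,hp,hs,ht,hu,mp,ms,mt,mu,mz,ps,pt,pz,st,su,sz,tu,tz,uz
∂2: piv[efg,efz,emp,emt,ept,esu,esz,fgm,fhp,fhs,fuz,gst,gsz,hmp,hmu,mpz,stu] rk=17  ker:mpt
∂1c = 0
c vs im∂2: residual ≠ 0 ⇒ not boundary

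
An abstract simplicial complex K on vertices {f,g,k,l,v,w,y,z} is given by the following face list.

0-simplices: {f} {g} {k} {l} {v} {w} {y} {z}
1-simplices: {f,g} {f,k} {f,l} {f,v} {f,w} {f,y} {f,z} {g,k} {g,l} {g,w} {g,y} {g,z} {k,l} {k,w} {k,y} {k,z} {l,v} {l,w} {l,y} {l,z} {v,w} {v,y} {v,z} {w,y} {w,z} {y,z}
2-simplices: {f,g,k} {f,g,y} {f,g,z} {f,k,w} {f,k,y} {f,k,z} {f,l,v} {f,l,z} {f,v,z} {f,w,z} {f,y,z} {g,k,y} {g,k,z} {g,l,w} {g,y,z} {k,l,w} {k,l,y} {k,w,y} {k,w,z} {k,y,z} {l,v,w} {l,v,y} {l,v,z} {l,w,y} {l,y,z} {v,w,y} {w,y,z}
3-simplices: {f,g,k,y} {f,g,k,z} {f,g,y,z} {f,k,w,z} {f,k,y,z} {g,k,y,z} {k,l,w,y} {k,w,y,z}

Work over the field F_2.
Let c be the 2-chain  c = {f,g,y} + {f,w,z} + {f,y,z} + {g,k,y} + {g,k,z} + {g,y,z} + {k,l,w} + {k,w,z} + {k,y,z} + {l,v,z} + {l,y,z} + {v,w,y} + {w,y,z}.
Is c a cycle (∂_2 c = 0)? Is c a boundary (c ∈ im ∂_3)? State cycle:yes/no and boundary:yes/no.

n_0=8 n_1=26 n_2=27 n_3=8  [Z2]
∂1: piv[fg,fk,fl,fv,fw,fy,fz] rk=7  ker:gk,gl,gw,gy,gz,kl,kw,ky,kz,lv,lw,ly,lz,vw,vy,vz,wy,wz,yz
∂2: piv[fgk,fgy,fgz,fkw,fky,fkz,flv,flz,fvz,fwz,fyz,glw,klw,kly,kwy,lvw,lvy,lyz] rk=18  ker:gky,gkz,gyz,kwz,kyz,lvz,lwy,vwy,wyz
∂3: piv[fgky,fgkz,fgyz,fkwz,fkyz,klwy,kwyz] rk=7  ker:gkyz
∂2c = {f,g} + {f,w} + {g,y} + {k,l} + {k,z} + {l,v} + {l,w} + {l,y} + {v,w} + {v,y} + {v,z} + {w,z} + {y,z}

cycle:no boundary:no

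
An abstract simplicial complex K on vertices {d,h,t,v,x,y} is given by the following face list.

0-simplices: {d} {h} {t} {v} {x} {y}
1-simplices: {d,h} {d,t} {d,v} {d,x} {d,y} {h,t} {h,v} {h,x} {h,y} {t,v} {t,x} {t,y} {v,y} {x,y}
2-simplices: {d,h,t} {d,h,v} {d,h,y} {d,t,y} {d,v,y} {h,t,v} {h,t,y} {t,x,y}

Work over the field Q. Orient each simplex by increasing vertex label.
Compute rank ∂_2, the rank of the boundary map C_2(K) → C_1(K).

rank∂_2=7

n_0=6 n_1=14 n_2=8  [Q]
∂1: piv[dh,dt,dv,dx,dy] rk=5  ker:ht,hv,hx,hy,tv,tx,ty,vy,xy
∂2: piv[dht,dhv,dhy,dty,dvy,htv,txy] rk=7  ker:hty
rk∂_2=7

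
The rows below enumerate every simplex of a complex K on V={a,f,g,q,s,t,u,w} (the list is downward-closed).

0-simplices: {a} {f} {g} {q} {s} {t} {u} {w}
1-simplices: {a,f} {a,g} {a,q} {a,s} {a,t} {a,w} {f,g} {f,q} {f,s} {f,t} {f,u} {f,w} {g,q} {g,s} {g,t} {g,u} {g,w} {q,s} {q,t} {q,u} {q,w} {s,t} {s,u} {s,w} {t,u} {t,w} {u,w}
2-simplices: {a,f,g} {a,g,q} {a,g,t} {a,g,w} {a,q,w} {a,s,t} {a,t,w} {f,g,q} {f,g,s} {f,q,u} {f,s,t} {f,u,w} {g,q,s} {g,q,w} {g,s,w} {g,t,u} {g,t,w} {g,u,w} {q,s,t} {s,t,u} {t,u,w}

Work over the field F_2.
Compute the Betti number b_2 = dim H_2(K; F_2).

b_2=3

n_0=8 n_1=27 n_2=21  [Z2]
∂1: piv[af,ag,aq,as,at,aw,fu] rk=7  ker:fg,fq,fs,ft,fw,gq,gs,gt,gu,gw,qs,qt,qu,qw,st,su,sw,tu,tw,uw
∂2: piv[afg,agq,agt,agw,aqw,ast,atw,fgq,fgs,fqu,fst,fuw,gqs,gsw,gtu,guw,qst,stu] rk=18  ker:gqw,gtw,tuw
b_2=(21−18)−0=3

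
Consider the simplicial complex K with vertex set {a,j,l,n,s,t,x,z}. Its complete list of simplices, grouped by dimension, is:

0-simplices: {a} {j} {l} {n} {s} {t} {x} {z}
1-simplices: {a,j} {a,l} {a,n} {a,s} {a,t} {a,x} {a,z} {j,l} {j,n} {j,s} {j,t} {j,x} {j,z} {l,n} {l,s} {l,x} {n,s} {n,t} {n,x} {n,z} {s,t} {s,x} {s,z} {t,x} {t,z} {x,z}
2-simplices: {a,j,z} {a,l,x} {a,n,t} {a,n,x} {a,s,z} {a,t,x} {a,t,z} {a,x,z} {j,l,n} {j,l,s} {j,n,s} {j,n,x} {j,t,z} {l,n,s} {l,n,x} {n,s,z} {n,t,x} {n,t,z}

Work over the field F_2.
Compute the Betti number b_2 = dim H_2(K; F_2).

n_0=8 n_1=26 n_2=18  [Z2]
∂1: piv[aj,al,an,as,at,ax,az] rk=7  ker:jl,jn,js,jt,jx,jz,ln,ls,lx,ns,nt,nx,nz,st,sx,sz,tx,tz,xz
∂2: piv[ajz,alx,ant,anx,asz,atx,atz,axz,jln,jls,jns,jnx,jtz,lnx,nsz,ntz] rk=16  ker:lns,ntx
b_2=(18−16)−0=2

b_2=2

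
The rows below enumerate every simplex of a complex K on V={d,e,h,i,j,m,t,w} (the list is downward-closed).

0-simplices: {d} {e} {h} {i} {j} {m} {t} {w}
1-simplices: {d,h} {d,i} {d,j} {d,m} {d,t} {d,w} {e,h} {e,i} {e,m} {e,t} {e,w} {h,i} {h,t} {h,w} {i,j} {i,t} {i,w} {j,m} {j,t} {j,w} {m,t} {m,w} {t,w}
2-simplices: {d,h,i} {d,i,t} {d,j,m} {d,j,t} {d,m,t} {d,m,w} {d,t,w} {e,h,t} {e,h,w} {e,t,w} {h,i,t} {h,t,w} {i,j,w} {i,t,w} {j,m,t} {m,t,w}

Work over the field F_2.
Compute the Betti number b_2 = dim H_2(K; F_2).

b_2=3

n_0=8 n_1=23 n_2=16  [Z2]
∂1: piv[dh,di,dj,dm,dt,dw,eh] rk=7  ker:ei,em,et,ew,hi,ht,hw,ij,it,iw,jm,jt,jw,mt,mw,tw
∂2: piv[dhi,dit,djm,djt,dmt,dmw,dtw,eht,ehw,etw,hit,ijw,itw] rk=13  ker:htw,jmt,mtw
b_2=(16−13)−0=3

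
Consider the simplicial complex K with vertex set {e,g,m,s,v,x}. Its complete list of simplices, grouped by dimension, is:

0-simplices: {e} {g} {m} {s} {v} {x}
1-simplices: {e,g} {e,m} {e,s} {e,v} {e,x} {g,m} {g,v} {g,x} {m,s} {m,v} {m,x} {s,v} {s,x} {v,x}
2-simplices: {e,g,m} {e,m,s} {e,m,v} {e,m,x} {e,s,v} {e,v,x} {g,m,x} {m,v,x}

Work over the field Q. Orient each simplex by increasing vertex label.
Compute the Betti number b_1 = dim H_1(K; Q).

b_1=2

n_0=6 n_1=14 n_2=8  [Q]
∂1: piv[eg,em,es,ev,ex] rk=5  ker:gm,gv,gx,ms,mv,mx,sv,sx,vx
∂2: piv[egm,ems,emv,emx,esv,evx,gmx] rk=7  ker:mvx
b_1=(14−5)−7=2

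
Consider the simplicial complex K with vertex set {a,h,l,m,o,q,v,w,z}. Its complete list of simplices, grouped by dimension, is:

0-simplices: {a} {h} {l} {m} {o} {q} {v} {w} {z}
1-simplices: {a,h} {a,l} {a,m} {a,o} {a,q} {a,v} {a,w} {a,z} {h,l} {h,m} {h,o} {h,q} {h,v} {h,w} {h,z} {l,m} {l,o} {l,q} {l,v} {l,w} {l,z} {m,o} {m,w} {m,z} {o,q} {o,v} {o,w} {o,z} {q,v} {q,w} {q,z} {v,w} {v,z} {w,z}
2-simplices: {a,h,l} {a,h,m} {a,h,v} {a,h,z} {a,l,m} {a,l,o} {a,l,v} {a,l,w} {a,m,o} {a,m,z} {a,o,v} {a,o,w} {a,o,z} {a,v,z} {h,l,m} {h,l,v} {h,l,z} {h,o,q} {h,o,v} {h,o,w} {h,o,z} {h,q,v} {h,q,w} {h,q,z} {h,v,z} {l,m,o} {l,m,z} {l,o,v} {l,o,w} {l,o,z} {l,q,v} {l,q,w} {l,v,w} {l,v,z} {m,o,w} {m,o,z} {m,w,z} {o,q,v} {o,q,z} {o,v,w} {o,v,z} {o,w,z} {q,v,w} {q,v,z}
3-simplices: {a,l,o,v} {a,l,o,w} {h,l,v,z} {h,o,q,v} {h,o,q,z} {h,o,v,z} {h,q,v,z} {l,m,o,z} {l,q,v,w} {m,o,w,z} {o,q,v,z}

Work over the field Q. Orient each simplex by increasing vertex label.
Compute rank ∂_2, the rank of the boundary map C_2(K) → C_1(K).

rank∂_2=25

n_0=9 n_1=34 n_2=44 n_3=11  [Q]
∂1: piv[ah,al,am,ao,aq,av,aw,az] rk=8  ker:hl,hm,ho,hq,hv,hw,hz,lm,lo,lq,lv,lw,lz,mo,mw,mz,oq,ov,ow,oz,qv,qw,qz,vw,vz,wz
∂2: piv[ahl,ahm,ahv,ahz,alm,alo,alv,alw,amo,amz,aov,aow,aoz,avz,hlz,hoq,hov,how,hqv,hqw,hqz,lqv,lvw,mow,mwz] rk=25  ker:hlm,hlv,hoz,hvz,lmo,lmz,lov,low,loz,lqw,lvz,moz,oqv,oqz,ovw,ovz,owz,qvw,qvz
∂3: piv[alov,alow,hlvz,hoqv,hoqz,hovz,hqvz,lmoz,lqvw,mowz] rk=10  ker:oqvz
rk∂_2=25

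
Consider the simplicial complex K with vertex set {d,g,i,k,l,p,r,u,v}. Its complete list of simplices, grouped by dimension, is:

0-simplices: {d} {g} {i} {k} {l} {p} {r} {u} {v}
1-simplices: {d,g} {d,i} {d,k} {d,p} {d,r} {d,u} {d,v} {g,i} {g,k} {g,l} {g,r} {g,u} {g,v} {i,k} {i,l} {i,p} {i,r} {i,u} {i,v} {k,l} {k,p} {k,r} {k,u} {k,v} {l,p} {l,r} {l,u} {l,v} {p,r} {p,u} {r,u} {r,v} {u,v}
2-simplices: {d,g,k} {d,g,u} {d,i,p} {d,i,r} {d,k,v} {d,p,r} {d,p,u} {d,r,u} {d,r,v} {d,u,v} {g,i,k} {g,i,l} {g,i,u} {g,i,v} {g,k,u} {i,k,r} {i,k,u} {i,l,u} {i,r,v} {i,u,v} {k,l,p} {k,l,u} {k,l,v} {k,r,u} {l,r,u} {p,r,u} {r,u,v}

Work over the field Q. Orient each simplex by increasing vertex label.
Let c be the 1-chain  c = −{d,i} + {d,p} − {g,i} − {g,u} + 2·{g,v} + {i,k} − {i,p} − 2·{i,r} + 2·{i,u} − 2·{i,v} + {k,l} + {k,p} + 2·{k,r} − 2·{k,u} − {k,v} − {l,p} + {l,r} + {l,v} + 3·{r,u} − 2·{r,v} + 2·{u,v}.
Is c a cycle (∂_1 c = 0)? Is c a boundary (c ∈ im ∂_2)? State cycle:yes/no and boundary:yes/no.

n_0=9 n_1=33 n_2=27  [Q]
∂1: piv[dg,di,dk,dp,dr,du,dv,gl] rk=8  ker:gi,gk,gr,gu,gv,ik,il,ip,ir,iu,iv,kl,kp,kr,ku,kv,lp,lr,lu,lv,pr,pu,ru,rv,uv
∂2: piv[dgk,dgu,dip,dir,dkv,dpr,dpu,dru,drv,duv,gik,gil,giu,giv,gku,ikr,ilu,irv,iuv,klp,klu,klv,lru] rk=23  ker:iku,kru,pru,ruv
∂1c = 0
c vs im∂2: reduces to 0 ⇒ boundary

cycle:yes boundary:yes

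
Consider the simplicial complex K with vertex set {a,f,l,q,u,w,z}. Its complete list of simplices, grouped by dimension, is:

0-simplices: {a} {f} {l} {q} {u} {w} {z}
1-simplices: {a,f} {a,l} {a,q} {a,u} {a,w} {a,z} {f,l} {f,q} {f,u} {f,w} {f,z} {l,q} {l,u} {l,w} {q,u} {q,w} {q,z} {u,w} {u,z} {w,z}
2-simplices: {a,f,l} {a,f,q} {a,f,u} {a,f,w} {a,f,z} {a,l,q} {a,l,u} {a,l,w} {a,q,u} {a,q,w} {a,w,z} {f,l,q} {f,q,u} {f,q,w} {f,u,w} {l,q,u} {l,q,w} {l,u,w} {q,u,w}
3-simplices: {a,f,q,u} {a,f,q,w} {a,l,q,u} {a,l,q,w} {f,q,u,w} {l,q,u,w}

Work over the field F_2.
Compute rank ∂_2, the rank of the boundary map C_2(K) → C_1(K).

n_0=7 n_1=20 n_2=19 n_3=6  [Z2]
∂1: piv[af,al,aq,au,aw,az] rk=6  ker:fl,fq,fu,fw,fz,lq,lu,lw,qu,qw,qz,uw,uz,wz
∂2: piv[afl,afq,afu,afw,afz,alq,alu,alw,aqu,aqw,awz,fuw] rk=12  ker:flq,fqu,fqw,lqu,lqw,luw,quw
∂3: piv[afqu,afqw,alqu,alqw,fquw,lquw] rk=6
rk∂_2=12

rank∂_2=12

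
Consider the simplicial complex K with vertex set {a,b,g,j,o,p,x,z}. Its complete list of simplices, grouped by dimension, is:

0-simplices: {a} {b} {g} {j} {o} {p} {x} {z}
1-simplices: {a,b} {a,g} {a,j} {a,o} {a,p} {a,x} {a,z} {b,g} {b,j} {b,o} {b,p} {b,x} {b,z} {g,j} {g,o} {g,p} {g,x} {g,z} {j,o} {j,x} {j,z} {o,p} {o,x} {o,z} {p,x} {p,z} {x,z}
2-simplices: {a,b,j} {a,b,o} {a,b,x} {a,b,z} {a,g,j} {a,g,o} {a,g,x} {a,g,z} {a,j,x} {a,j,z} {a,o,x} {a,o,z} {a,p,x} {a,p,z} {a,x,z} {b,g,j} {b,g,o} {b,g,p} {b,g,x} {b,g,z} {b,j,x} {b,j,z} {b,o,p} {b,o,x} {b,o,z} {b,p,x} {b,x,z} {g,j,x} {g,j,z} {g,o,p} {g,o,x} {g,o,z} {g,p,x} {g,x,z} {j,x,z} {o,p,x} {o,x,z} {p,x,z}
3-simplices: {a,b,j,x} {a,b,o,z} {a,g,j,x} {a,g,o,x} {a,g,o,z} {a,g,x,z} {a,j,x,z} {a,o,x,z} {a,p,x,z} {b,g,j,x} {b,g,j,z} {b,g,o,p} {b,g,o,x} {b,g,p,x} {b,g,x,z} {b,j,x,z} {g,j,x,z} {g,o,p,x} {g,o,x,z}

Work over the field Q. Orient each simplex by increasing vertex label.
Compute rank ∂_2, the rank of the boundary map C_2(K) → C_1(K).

n_0=8 n_1=27 n_2=38 n_3=19  [Q]
∂1: piv[ab,ag,aj,ao,ap,ax,az] rk=7  ker:bg,bj,bo,bp,bx,bz,gj,go,gp,gx,gz,jo,jx,jz,op,ox,oz,px,pz,xz
∂2: piv[abj,abo,abx,abz,agj,ago,agx,agz,ajx,ajz,aox,aoz,apx,apz,axz,bgj,bgp,bop,bpx] rk=19  ker:bgo,bgx,bgz,bjx,bjz,box,boz,bxz,gjx,gjz,gop,gox,goz,gpx,gxz,jxz,opx,oxz,pxz
∂3: piv[abjx,aboz,agjx,agox,agoz,agxz,ajxz,aoxz,apxz,bgjx,bgjz,bgop,bgox,bgpx,bgxz,bjxz,gopx] rk=17  ker:gjxz,goxz
rk∂_2=19

rank∂_2=19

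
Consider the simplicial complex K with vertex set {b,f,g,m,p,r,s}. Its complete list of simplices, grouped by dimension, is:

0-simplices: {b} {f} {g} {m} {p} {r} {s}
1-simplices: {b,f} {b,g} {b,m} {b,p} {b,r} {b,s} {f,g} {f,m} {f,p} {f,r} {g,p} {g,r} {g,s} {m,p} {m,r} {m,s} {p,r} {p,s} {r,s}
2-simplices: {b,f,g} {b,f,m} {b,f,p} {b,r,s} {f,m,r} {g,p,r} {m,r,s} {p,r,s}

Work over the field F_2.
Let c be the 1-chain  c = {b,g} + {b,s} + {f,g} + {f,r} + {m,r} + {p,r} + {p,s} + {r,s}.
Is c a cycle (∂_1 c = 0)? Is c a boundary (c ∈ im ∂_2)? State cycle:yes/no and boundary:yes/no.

n_0=7 n_1=19 n_2=8  [Z2]
∂1: piv[bf,bg,bm,bp,br,bs] rk=6  ker:fg,fm,fp,fr,gp,gr,gs,mp,mr,ms,pr,ps,rs
∂2: piv[bfg,bfm,bfp,brs,fmr,gpr,mrs,prs] rk=8
∂1c = {m} + {s}

cycle:no boundary:no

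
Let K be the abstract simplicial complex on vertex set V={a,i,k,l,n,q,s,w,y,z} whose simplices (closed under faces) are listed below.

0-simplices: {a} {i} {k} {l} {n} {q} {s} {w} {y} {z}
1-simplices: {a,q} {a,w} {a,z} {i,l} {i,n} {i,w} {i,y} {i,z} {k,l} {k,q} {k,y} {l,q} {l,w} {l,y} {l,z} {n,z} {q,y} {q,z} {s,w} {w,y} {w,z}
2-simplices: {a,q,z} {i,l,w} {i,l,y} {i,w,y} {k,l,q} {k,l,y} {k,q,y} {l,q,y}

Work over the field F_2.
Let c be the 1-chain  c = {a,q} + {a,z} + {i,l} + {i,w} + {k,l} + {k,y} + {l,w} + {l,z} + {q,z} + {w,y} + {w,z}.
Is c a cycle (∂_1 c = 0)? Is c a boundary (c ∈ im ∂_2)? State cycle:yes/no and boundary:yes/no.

n_0=10 n_1=21 n_2=8  [Z2]
∂1: piv[aq,aw,az,il,in,iw,iy,kl,sw] rk=9  ker:iz,kq,ky,lq,lw,ly,lz,nz,qy,qz,wy,wz
∂2: piv[aqz,ilw,ily,iwy,klq,kly,kqy] rk=7  ker:lqy
∂1c = 0
c vs im∂2: residual ≠ 0 ⇒ not boundary

cycle:yes boundary:no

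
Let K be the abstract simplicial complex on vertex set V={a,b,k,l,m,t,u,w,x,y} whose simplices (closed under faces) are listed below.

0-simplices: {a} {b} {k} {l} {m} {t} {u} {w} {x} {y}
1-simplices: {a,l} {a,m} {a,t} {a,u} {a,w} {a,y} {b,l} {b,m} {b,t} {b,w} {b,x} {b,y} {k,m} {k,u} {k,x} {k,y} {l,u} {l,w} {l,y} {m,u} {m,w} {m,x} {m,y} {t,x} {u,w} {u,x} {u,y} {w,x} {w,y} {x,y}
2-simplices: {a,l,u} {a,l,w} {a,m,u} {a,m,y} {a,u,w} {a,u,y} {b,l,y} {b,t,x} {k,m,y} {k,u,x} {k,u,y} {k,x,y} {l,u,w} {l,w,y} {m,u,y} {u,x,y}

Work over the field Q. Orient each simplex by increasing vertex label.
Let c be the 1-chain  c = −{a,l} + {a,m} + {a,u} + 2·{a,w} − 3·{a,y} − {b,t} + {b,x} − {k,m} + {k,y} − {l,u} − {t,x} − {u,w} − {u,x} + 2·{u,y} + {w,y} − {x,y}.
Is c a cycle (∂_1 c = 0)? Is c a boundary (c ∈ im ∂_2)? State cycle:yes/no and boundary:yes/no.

cycle:yes boundary:no

n_0=10 n_1=30 n_2=16  [Q]
∂1: piv[al,am,at,au,aw,ay,bl,bx,km] rk=9  ker:bm,bt,bw,by,ku,kx,ky,lu,lw,ly,mu,mw,mx,my,tx,uw,ux,uy,wx,wy,xy
∂2: piv[alu,alw,amu,amy,auw,auy,bly,btx,kmy,kux,kuy,kxy,lwy] rk=13  ker:luw,muy,uxy
∂1c = 0
c vs im∂2: residual ≠ 0 ⇒ not boundary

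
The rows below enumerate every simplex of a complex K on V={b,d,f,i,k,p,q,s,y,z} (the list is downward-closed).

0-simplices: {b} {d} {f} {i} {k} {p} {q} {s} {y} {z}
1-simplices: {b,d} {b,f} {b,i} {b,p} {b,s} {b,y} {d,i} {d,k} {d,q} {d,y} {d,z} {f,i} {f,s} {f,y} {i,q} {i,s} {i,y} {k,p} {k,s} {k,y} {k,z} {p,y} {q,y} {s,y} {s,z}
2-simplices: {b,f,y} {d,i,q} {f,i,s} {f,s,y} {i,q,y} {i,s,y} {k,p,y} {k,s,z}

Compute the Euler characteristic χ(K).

n_0=10 n_1=25 n_2=8
χ=+10−25+8=-7

χ(K)=-7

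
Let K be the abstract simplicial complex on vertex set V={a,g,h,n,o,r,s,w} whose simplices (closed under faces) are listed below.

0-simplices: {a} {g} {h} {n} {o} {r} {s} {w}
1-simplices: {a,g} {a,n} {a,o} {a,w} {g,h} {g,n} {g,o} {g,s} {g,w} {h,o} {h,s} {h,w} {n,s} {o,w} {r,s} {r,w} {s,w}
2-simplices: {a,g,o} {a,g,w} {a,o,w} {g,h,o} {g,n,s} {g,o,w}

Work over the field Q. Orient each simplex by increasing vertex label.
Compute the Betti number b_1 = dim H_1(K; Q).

n_0=8 n_1=17 n_2=6  [Q]
∂1: piv[ag,an,ao,aw,gh,gs,rs] rk=7  ker:gn,go,gw,ho,hs,hw,ns,ow,rw,sw
∂2: piv[ago,agw,aow,gho,gns] rk=5  ker:gow
b_1=(17−7)−5=5

b_1=5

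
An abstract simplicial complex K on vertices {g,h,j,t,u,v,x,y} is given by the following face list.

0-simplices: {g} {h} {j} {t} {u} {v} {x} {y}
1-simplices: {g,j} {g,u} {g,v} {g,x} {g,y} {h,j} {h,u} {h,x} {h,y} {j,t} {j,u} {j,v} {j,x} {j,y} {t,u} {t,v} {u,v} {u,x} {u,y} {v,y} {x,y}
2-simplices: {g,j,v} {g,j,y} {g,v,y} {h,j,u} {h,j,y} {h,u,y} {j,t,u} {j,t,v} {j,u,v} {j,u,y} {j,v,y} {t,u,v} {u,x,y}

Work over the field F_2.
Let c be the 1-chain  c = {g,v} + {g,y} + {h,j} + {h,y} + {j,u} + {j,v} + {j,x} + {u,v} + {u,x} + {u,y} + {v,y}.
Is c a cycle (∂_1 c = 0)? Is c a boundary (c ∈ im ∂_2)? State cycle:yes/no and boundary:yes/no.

n_0=8 n_1=21 n_2=13  [Z2]
∂1: piv[gj,gu,gv,gx,gy,hj,jt] rk=7  ker:hu,hx,hy,ju,jv,jx,jy,tu,tv,uv,ux,uy,vy,xy
∂2: piv[gjv,gjy,gvy,hju,hjy,huy,jtu,jtv,juv,uxy] rk=10  ker:juy,jvy,tuv
∂1c = 0
c vs im∂2: residual ≠ 0 ⇒ not boundary

cycle:yes boundary:no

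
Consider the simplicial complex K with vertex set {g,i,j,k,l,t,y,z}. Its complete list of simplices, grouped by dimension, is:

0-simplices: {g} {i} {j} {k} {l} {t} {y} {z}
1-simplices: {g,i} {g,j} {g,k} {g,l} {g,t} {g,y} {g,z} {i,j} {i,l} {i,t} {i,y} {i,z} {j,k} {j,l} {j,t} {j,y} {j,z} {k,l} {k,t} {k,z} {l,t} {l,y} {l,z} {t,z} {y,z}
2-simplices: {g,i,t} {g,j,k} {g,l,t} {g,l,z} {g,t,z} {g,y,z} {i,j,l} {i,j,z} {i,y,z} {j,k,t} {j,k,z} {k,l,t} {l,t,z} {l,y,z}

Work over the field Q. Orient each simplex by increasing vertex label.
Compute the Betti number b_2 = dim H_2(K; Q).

n_0=8 n_1=25 n_2=14  [Q]
∂1: piv[gi,gj,gk,gl,gt,gy,gz] rk=7  ker:ij,il,it,iy,iz,jk,jl,jt,jy,jz,kl,kt,kz,lt,ly,lz,tz,yz
∂2: piv[git,gjk,glt,glz,gtz,gyz,ijl,ijz,iyz,jkt,jkz,klt,lyz] rk=13  ker:ltz
b_2=(14−13)−0=1

b_2=1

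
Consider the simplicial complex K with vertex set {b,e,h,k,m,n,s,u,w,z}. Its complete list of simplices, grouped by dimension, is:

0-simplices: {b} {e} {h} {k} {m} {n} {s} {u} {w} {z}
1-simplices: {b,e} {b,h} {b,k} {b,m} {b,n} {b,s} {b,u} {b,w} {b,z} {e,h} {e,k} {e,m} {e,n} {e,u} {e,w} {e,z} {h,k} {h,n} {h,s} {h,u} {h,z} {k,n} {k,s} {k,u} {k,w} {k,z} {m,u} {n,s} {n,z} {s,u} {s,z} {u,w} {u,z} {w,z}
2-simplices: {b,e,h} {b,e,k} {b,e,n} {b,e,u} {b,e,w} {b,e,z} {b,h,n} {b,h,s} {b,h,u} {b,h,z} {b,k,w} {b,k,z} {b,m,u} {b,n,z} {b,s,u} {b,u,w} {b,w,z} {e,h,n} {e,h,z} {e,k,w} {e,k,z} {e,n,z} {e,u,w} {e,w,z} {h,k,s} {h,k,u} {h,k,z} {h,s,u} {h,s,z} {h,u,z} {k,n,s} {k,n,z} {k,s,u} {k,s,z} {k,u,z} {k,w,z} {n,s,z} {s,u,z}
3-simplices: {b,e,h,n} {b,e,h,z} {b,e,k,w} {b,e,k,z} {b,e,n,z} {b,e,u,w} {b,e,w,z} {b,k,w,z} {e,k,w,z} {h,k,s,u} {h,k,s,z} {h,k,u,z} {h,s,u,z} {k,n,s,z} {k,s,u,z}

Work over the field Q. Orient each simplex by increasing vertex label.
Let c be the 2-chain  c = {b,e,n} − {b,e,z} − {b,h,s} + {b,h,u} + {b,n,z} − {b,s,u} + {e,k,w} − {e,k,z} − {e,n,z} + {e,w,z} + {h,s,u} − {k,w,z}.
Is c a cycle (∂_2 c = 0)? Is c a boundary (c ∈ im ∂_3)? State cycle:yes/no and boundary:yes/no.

n_0=10 n_1=34 n_2=38 n_3=15  [Q]
∂1: piv[be,bh,bk,bm,bn,bs,bu,bw,bz] rk=9  ker:eh,ek,em,en,eu,ew,ez,hk,hn,hs,hu,hz,kn,ks,ku,kw,kz,mu,ns,nz,su,sz,uw,uz,wz
∂2: piv[beh,bek,ben,beu,bew,bez,bhn,bhs,bhu,bhz,bkw,bkz,bmu,bnz,bsu,buw,bwz,hks,hku,hkz,hsz,huz,kns,knz] rk=24  ker:ehn,ehz,ekw,ekz,enz,euw,ewz,hsu,ksu,ksz,kuz,kwz,nsz,suz
∂3: piv[behn,behz,bekw,bekz,benz,beuw,bewz,bkwz,hksu,hksz,hkuz,hsuz,knsz] rk=13  ker:ekwz,ksuz
∂2c = 0
c vs im∂3: residual ≠ 0 ⇒ not boundary

cycle:yes boundary:no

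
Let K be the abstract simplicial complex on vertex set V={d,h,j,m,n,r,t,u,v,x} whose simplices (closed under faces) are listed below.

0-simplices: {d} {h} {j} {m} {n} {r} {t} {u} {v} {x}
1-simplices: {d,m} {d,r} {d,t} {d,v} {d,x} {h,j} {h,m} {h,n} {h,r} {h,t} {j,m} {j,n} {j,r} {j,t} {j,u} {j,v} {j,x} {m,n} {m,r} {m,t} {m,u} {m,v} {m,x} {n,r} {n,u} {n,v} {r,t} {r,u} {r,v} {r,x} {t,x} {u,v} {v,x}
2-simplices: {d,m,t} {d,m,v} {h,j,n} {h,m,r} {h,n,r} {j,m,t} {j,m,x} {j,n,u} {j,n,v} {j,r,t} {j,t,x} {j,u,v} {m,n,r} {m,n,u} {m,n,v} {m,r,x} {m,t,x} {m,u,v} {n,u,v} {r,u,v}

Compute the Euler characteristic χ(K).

χ(K)=-3

n_0=10 n_1=33 n_2=20
χ=+10−33+20=-3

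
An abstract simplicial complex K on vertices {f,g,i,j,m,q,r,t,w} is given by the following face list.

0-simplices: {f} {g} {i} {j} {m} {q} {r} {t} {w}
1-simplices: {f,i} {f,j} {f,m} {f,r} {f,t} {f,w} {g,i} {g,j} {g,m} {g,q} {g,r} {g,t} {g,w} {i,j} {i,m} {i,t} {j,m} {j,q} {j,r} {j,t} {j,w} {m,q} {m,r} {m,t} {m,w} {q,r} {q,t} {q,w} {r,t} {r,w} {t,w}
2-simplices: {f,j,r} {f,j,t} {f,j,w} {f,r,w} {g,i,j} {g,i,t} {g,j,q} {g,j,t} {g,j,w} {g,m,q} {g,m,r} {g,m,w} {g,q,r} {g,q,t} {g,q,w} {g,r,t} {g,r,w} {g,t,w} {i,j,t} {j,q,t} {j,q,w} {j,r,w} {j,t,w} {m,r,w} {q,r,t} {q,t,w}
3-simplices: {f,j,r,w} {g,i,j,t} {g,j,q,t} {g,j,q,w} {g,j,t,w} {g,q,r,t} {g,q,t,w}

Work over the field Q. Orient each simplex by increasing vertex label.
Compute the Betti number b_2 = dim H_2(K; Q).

b_2=1

n_0=9 n_1=31 n_2=26 n_3=7  [Q]
∂1: piv[fi,fj,fm,fr,ft,fw,gi,gq] rk=8  ker:gj,gm,gr,gt,gw,ij,im,it,jm,jq,jr,jt,jw,mq,mr,mt,mw,qr,qt,qw,rt,rw,tw
∂2: piv[fjr,fjt,fjw,frw,gij,git,gjq,gjt,gjw,gmq,gmr,gmw,gqr,gqt,gqw,grt,grw,gtw] rk=18  ker:ijt,jqt,jqw,jrw,jtw,mrw,qrt,qtw
∂3: piv[fjrw,gijt,gjqt,gjqw,gjtw,gqrt,gqtw] rk=7
b_2=(26−18)−7=1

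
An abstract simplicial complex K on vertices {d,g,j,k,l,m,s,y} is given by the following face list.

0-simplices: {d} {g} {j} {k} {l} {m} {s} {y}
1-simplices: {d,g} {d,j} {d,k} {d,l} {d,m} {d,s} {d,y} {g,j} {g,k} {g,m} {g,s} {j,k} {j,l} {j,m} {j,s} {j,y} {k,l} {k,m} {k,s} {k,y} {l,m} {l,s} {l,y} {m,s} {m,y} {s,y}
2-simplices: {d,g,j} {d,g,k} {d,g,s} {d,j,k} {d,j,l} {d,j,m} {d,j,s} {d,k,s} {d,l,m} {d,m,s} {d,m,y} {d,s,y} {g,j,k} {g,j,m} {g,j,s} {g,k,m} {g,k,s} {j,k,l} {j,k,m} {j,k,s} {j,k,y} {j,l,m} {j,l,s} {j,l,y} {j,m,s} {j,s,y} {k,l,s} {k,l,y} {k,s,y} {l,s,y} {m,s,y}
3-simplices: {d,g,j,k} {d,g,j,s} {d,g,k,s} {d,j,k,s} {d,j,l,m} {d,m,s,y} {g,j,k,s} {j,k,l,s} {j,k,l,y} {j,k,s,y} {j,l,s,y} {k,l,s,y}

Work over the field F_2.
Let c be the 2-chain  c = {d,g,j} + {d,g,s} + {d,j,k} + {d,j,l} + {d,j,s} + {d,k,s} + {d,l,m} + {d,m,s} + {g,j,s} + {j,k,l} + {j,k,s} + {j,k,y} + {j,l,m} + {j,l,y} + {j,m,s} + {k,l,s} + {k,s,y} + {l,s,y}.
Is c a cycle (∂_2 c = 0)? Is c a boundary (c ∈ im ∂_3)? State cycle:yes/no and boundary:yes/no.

n_0=8 n_1=26 n_2=31 n_3=12  [Z2]
∂1: piv[dg,dj,dk,dl,dm,ds,dy] rk=7  ker:gj,gk,gm,gs,jk,jl,jm,js,jy,kl,km,ks,ky,lm,ls,ly,ms,my,sy
∂2: piv[dgj,dgk,dgs,djk,djl,djm,djs,dks,dlm,dms,dmy,dsy,gjm,gkm,jkl,jky,jls,jly,jsy] rk=19  ker:gjk,gjs,gks,jkm,jks,jlm,jms,kls,kly,ksy,lsy,msy
∂3: piv[dgjk,dgjs,dgks,djks,djlm,dmsy,jkls,jkly,jksy,jlsy] rk=10  ker:gjks,klsy
∂2c = 0
c vs im∂3: residual ≠ 0 ⇒ not boundary

cycle:yes boundary:no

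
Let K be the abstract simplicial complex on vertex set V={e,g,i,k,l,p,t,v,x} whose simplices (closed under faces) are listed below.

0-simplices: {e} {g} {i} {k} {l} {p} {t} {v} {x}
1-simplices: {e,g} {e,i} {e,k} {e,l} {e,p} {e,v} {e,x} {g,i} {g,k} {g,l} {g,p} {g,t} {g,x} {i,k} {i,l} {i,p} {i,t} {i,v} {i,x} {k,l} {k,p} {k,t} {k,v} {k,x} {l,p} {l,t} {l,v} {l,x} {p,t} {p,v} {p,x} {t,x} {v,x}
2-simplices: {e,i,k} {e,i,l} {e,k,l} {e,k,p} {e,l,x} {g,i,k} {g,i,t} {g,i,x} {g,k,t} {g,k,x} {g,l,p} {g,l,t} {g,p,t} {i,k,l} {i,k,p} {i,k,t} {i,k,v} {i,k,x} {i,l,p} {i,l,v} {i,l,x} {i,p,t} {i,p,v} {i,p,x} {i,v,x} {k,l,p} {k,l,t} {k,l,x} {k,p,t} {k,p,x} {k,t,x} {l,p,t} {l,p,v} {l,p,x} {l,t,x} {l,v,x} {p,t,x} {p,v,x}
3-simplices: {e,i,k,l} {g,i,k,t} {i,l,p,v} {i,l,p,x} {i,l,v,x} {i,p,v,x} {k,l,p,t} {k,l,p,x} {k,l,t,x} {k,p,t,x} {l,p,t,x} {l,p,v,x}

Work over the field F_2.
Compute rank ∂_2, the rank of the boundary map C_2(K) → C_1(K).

rank∂_2=23

n_0=9 n_1=33 n_2=38 n_3=12  [Z2]
∂1: piv[eg,ei,ek,el,ep,ev,ex,gt] rk=8  ker:gi,gk,gl,gp,gx,ik,il,ip,it,iv,ix,kl,kp,kt,kv,kx,lp,lt,lv,lx,pt,pv,px,tx,vx
∂2: piv[eik,eil,ekl,ekp,elx,gik,git,gix,gkt,gkx,glp,glt,gpt,ikp,ikv,ilp,ilv,ilx,ipt,ipv,ipx,ivx,ktx] rk=23  ker:ikl,ikt,ikx,klp,klt,klx,kpt,kpx,lpt,lpv,lpx,ltx,lvx,ptx,pvx
∂3: piv[eikl,gikt,ilpv,ilpx,ilvx,ipvx,klpt,klpx,kltx,kptx] rk=10  ker:lptx,lpvx
rk∂_2=23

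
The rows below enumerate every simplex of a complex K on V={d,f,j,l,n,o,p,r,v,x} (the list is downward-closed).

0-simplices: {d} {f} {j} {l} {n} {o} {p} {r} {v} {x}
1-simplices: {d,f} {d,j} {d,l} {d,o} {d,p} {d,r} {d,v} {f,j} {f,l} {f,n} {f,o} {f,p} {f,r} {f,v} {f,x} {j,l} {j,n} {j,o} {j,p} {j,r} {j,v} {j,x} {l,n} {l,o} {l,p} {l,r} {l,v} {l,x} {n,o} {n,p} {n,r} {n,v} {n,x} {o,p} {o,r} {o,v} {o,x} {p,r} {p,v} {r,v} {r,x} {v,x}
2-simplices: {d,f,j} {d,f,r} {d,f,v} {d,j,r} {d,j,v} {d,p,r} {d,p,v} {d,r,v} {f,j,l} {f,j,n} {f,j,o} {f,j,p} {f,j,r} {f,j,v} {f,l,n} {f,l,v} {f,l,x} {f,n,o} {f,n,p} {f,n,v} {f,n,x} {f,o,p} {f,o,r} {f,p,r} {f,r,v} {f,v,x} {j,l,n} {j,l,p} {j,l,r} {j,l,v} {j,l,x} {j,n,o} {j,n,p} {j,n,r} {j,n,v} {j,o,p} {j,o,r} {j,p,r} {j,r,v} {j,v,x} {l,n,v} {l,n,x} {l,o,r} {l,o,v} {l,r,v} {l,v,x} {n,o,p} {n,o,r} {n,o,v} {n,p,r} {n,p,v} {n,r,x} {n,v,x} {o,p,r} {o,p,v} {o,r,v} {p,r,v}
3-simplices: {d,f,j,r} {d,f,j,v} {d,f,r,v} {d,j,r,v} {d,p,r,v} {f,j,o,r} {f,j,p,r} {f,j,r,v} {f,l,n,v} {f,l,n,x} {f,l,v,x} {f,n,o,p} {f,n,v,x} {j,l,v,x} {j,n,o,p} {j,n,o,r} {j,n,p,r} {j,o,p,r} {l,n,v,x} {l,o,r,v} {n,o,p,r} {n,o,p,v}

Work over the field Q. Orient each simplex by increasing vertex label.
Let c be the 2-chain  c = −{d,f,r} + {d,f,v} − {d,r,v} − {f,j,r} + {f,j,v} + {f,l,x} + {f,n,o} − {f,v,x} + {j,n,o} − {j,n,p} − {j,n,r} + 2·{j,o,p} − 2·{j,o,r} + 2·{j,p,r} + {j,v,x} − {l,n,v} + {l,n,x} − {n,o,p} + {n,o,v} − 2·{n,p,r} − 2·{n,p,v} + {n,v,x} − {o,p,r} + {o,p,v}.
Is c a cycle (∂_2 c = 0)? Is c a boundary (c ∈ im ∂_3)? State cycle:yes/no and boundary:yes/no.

cycle:no boundary:no

n_0=10 n_1=42 n_2=57 n_3=22  [Q]
∂1: piv[df,dj,dl,do,dp,dr,dv,fn,fx] rk=9  ker:fj,fl,fo,fp,fr,fv,jl,jn,jo,jp,jr,jv,jx,ln,lo,lp,lr,lv,lx,no,np,nr,nv,nx,op,or,ov,ox,pr,pv,rv,rx,vx
∂2: piv[dfj,dfr,dfv,djr,djv,dpr,dpv,drv,fjl,fjn,fjo,fjp,fln,flv,flx,fno,fnp,fnv,fnx,fop,for,fpr,fvx,jlp,jlr,jlx,jnr,lor,lov,nrx] rk=30  ker:fjr,fjv,frv,jln,jlv,jno,jnp,jnv,jop,jor,jpr,jrv,jvx,lnv,lnx,lrv,lvx,nop,nor,nov,npr,npv,nvx,opr,opv,orv,prv
∂3: piv[dfjr,dfjv,dfrv,djrv,dprv,fjor,fjpr,flnv,flnx,flvx,fnop,fnvx,jlvx,jnop,jnor,jnpr,jopr,lorv,nopv] rk=19  ker:fjrv,lnvx,nopr
∂2c = {f,l} + {f,n} − {f,o} − {f,v} − {j,n} − {j,o} + {j,p} + 2·{j,v} − {j,x} + {l,v} + 2·{n,o} − 4·{n,p} + {n,r} + {n,v} + {o,p} − {o,r} − {p,r} − {p,v} − {r,v} + {v,x}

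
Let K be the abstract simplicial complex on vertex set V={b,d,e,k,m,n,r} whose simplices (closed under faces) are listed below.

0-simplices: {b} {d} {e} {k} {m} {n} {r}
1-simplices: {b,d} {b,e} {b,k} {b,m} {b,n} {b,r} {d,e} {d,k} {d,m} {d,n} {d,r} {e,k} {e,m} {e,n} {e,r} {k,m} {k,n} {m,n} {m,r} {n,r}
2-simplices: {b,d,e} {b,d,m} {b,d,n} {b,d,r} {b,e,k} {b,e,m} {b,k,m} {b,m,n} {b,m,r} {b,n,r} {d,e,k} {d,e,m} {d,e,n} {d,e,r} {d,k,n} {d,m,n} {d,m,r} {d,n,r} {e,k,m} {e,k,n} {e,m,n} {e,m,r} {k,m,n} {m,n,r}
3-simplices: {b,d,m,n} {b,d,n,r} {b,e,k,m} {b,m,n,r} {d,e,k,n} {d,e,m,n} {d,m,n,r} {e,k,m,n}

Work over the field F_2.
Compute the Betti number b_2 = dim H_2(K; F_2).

b_2=2

n_0=7 n_1=20 n_2=24 n_3=8  [Z2]
∂1: piv[bd,be,bk,bm,bn,br] rk=6  ker:de,dk,dm,dn,dr,ek,em,en,er,km,kn,mn,mr,nr
∂2: piv[bde,bdm,bdn,bdr,bek,bem,bkm,bmn,bmr,bnr,dek,den,der,dkn] rk=14  ker:dem,dmn,dmr,dnr,ekm,ekn,emn,emr,kmn,mnr
∂3: piv[bdmn,bdnr,bekm,bmnr,dekn,demn,dmnr,ekmn] rk=8
b_2=(24−14)−8=2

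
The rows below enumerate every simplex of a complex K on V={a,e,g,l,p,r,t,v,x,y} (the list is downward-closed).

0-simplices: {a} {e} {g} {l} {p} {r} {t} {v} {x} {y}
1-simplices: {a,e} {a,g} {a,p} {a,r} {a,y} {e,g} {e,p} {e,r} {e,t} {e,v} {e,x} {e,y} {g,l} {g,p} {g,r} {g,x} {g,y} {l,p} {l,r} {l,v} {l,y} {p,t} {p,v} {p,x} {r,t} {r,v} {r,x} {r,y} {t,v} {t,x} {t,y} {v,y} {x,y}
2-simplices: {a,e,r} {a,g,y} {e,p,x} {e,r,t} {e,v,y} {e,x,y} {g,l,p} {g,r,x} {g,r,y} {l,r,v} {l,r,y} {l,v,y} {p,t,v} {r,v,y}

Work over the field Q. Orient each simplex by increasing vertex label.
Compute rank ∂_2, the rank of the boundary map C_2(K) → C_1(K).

n_0=10 n_1=33 n_2=14  [Q]
∂1: piv[ae,ag,ap,ar,ay,et,ev,ex,gl] rk=9  ker:eg,ep,er,ey,gp,gr,gx,gy,lp,lr,lv,ly,pt,pv,px,rt,rv,rx,ry,tv,tx,ty,vy,xy
∂2: piv[aer,agy,epx,ert,evy,exy,glp,grx,gry,lrv,lry,lvy,ptv] rk=13  ker:rvy
rk∂_2=13

rank∂_2=13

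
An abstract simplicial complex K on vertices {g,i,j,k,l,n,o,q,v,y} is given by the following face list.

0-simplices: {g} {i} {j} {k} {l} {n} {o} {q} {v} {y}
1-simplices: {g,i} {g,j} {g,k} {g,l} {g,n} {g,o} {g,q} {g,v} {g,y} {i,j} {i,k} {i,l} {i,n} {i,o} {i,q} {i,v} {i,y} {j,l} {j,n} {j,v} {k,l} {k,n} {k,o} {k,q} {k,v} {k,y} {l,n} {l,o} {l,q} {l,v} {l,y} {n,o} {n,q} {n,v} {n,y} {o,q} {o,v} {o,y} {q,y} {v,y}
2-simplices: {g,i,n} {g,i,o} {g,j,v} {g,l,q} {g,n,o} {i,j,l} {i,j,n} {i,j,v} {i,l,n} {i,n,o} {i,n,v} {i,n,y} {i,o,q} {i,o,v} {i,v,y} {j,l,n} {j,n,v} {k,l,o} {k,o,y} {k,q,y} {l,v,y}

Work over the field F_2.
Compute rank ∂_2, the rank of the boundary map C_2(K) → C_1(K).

rank∂_2=18

n_0=10 n_1=40 n_2=21  [Z2]
∂1: piv[gi,gj,gk,gl,gn,go,gq,gv,gy] rk=9  ker:ij,ik,il,in,io,iq,iv,iy,jl,jn,jv,kl,kn,ko,kq,kv,ky,ln,lo,lq,lv,ly,no,nq,nv,ny,oq,ov,oy,qy,vy
∂2: piv[gin,gio,gjv,glq,gno,ijl,ijn,ijv,iln,inv,iny,ioq,iov,ivy,klo,koy,kqy,lvy] rk=18  ker:ino,jln,jnv
rk∂_2=18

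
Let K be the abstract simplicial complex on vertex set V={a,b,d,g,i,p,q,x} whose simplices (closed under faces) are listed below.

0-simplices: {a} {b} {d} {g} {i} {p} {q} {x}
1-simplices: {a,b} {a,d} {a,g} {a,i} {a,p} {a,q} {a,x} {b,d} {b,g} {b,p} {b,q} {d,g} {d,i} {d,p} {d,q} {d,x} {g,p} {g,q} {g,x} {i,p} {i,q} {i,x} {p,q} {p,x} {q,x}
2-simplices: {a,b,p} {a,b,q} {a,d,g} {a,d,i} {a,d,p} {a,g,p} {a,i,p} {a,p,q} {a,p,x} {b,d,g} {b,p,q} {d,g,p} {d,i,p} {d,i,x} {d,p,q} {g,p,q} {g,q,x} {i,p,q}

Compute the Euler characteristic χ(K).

n_0=8 n_1=25 n_2=18
χ=+8−25+18=1

χ(K)=1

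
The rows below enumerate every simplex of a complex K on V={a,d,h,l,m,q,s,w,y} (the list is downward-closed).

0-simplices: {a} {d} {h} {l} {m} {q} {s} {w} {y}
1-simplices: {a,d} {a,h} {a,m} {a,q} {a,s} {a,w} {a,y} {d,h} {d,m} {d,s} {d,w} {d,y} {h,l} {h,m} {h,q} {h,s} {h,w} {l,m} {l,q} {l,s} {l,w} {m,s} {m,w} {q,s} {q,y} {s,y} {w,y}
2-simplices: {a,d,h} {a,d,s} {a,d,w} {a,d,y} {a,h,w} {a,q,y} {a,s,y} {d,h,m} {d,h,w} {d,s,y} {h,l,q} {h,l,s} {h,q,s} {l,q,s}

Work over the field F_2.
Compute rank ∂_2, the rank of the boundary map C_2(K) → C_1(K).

rank∂_2=11

n_0=9 n_1=27 n_2=14  [Z2]
∂1: piv[ad,ah,am,aq,as,aw,ay,hl] rk=8  ker:dh,dm,ds,dw,dy,hm,hq,hs,hw,lm,lq,ls,lw,ms,mw,qs,qy,sy,wy
∂2: piv[adh,ads,adw,ady,ahw,aqy,asy,dhm,hlq,hls,hqs] rk=11  ker:dhw,dsy,lqs
rk∂_2=11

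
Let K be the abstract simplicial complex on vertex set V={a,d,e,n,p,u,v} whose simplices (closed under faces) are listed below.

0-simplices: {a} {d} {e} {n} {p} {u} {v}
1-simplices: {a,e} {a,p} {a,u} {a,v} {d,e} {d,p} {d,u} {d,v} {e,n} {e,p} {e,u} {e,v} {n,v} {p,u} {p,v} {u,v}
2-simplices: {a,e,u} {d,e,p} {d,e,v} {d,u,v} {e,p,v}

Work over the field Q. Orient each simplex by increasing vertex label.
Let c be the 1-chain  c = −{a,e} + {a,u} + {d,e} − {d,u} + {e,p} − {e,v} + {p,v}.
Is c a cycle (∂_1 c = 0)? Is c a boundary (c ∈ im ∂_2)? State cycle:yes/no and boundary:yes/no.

n_0=7 n_1=16 n_2=5  [Q]
∂1: piv[ae,ap,au,av,de,en] rk=6  ker:dp,du,dv,ep,eu,ev,nv,pu,pv,uv
∂2: piv[aeu,dep,dev,duv,epv] rk=5
∂1c = 0
c vs im∂2: residual ≠ 0 ⇒ not boundary

cycle:yes boundary:no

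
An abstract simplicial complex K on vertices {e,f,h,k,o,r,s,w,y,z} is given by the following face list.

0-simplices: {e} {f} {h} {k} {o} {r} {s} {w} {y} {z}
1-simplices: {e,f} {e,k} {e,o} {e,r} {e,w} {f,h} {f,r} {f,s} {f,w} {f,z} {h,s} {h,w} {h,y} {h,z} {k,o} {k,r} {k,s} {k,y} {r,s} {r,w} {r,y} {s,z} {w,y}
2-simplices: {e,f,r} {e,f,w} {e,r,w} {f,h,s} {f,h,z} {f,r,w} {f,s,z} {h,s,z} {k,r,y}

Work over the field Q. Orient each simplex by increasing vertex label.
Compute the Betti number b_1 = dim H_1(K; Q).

n_0=10 n_1=23 n_2=9  [Q]
∂1: piv[ef,ek,eo,er,ew,fh,fs,fz,hy] rk=9  ker:fr,fw,hs,hw,hz,ko,kr,ks,ky,rs,rw,ry,sz,wy
∂2: piv[efr,efw,erw,fhs,fhz,fsz,kry] rk=7  ker:frw,hsz
b_1=(23−9)−7=7

b_1=7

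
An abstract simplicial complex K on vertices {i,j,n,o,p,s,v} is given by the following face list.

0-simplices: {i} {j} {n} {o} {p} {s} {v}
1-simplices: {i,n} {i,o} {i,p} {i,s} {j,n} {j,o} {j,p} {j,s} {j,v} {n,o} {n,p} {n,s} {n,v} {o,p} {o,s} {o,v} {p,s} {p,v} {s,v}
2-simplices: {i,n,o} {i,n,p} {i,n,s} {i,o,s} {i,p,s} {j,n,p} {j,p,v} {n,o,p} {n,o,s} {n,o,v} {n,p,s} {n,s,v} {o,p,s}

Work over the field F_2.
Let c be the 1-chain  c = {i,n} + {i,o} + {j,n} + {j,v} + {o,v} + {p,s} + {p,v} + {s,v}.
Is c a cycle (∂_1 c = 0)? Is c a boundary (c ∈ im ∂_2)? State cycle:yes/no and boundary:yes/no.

cycle:yes boundary:yes

n_0=7 n_1=19 n_2=13  [Z2]
∂1: piv[in,io,ip,is,jn,jv] rk=6  ker:jo,jp,js,no,np,ns,nv,op,os,ov,ps,pv,sv
∂2: piv[ino,inp,ins,ios,ips,jnp,jpv,nop,nov,nsv] rk=10  ker:nos,nps,ops
∂1c = 0
c vs im∂2: reduces to 0 ⇒ boundary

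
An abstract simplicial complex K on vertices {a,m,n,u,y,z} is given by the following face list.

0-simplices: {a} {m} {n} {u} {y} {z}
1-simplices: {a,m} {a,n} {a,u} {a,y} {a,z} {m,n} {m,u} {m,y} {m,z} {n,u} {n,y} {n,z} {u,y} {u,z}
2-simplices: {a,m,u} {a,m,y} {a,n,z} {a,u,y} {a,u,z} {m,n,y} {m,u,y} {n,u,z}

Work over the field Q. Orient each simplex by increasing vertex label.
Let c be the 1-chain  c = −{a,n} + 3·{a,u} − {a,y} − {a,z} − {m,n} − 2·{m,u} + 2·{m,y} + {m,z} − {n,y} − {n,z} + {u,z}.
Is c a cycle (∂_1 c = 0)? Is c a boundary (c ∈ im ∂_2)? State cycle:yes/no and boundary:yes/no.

cycle:yes boundary:no

n_0=6 n_1=14 n_2=8  [Q]
∂1: piv[am,an,au,ay,az] rk=5  ker:mn,mu,my,mz,nu,ny,nz,uy,uz
∂2: piv[amu,amy,anz,auy,auz,mny,nuz] rk=7  ker:muy
∂1c = 0
c vs im∂2: residual ≠ 0 ⇒ not boundary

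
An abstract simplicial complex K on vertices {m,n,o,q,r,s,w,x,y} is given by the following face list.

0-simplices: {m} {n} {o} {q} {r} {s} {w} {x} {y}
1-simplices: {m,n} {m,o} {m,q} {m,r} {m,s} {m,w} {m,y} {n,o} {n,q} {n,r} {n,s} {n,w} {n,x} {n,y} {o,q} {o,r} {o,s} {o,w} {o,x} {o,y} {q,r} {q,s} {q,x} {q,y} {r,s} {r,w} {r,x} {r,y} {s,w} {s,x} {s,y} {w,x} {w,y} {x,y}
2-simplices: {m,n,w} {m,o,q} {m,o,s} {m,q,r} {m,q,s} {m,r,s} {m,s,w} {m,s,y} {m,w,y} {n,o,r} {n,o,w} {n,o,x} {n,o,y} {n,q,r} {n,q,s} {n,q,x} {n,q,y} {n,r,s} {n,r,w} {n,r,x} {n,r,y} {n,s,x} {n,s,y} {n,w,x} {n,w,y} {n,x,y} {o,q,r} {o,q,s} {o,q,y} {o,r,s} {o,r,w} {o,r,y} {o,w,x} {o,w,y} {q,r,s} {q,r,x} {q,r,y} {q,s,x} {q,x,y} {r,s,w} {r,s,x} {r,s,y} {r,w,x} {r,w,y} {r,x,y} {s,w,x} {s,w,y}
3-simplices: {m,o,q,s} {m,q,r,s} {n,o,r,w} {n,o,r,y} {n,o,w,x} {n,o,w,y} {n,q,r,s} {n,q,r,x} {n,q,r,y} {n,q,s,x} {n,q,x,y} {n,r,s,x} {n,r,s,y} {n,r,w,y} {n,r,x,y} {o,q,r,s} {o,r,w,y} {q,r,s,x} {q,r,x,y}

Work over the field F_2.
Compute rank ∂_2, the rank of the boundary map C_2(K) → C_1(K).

n_0=9 n_1=34 n_2=47 n_3=19  [Z2]
∂1: piv[mn,mo,mq,mr,ms,mw,my,nx] rk=8  ker:no,nq,nr,ns,nw,ny,oq,or,os,ow,ox,oy,qr,qs,qx,qy,rs,rw,rx,ry,sw,sx,sy,wx,wy,xy
∂2: piv[mnw,moq,mos,mqr,mqs,mrs,msw,msy,mwy,nor,now,nox,noy,nqr,nqs,nqx,nqy,nrw,nrx,nry,nsx,nsy,nwx,nwy,nxy,oqr] rk=26  ker:nrs,oqs,oqy,ors,orw,ory,owx,owy,qrs,qrx,qry,qsx,qxy,rsw,rsx,rsy,rwx,rwy,rxy,swx,swy
∂3: piv[moqs,mqrs,norw,nory,nowx,nowy,nqrs,nqrx,nqry,nqsx,nqxy,nrsx,nrsy,nrwy,nrxy,oqrs] rk=16  ker:orwy,qrsx,qrxy
rk∂_2=26

rank∂_2=26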